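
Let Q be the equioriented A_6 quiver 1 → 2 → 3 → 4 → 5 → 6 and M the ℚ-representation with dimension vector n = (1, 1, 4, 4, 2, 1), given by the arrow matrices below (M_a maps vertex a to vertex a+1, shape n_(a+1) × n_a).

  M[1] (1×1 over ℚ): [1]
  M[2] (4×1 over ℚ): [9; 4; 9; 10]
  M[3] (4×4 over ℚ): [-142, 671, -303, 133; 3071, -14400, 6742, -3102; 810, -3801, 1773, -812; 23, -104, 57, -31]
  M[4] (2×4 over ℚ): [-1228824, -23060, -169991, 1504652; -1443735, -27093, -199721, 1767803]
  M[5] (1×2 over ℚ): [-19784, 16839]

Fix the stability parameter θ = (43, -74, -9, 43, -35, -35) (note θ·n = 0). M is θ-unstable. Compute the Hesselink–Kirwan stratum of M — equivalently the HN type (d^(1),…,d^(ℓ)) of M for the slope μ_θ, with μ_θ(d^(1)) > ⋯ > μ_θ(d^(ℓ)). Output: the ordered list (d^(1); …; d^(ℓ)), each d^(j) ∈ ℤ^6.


Via rank(M_{q-1}∘⋯∘M_p): M ≅ I[1,6], I[3,4]^2, I[3,5].
μ_θ-semistable layers: μ^(1)=43; μ^(2)=4; μ^(3)=-9; μ^(4)=-31/2

((0, 0, 0, 2, 0, 0); (0, 0, 0, 1, 1, 0); (0, 0, 4, 1, 1, 1); (1, 1, 0, 0, 0, 0))


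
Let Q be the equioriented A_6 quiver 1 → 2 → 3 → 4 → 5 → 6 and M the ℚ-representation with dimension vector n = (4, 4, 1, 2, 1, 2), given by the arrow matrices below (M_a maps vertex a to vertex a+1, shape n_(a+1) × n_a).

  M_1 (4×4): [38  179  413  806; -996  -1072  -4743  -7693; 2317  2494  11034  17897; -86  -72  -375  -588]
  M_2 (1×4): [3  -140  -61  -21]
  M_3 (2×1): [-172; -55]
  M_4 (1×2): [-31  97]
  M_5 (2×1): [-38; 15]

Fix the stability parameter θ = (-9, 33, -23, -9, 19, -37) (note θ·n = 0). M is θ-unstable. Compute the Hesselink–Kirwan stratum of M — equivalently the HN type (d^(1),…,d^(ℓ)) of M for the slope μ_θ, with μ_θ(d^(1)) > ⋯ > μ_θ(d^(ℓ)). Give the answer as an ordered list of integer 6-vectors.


Barcode: M ≅ I[1,2]^3, I[1,6], I[4,4], I[6,6]. HN layers by μ_θ (4 steps, strictly decreasing):
  μ^(1)=33; μ^(2)=-17/5; μ^(3)=-9; μ^(4)=-37

((0, 3, 0, 0, 0, 0); (0, 1, 1, 1, 1, 1); (4, 0, 0, 1, 0, 0); (0, 0, 0, 0, 0, 1))


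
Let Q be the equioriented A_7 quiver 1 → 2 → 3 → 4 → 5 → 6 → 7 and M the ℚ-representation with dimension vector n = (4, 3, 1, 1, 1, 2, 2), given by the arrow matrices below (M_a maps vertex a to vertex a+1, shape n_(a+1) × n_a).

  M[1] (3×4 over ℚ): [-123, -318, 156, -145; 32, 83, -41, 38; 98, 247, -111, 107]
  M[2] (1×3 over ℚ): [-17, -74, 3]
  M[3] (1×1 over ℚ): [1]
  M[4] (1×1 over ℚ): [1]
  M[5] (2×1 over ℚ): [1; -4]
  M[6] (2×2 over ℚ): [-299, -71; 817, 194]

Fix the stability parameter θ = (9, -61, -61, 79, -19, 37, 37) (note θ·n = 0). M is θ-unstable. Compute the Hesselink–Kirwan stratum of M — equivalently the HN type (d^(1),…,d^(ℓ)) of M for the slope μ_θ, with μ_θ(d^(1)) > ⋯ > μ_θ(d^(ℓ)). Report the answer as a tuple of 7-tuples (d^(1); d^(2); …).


Barcode: M ≅ I[1,1], I[1,2]^2, I[1,7], I[6,7]. HN layers by μ_θ (5 steps, strictly decreasing):
  μ^(1)=37; μ^(2)=30; μ^(3)=9; μ^(4)=-26; μ^(5)=-113/3

((0, 0, 0, 0, 0, 2, 2); (0, 0, 0, 1, 1, 0, 0); (1, 0, 0, 0, 0, 0, 0); (2, 2, 0, 0, 0, 0, 0); (1, 1, 1, 0, 0, 0, 0))


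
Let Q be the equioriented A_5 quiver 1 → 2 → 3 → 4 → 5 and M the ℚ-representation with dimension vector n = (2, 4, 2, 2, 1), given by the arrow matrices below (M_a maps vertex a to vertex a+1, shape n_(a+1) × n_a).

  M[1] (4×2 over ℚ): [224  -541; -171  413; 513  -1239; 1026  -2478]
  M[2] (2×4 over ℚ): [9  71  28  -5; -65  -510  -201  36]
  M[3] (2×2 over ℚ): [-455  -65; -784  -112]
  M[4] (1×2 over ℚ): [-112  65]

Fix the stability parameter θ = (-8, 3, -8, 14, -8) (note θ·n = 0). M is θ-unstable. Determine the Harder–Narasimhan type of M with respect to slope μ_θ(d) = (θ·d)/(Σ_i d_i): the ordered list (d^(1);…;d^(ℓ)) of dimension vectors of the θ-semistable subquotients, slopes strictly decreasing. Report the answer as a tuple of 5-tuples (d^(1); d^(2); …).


Barcode: M ≅ I[1,3], I[1,4], I[2,2]^2, I[4,5]. HN layers by μ_θ (4 steps, strictly decreasing):
  μ^(1)=14; μ^(2)=3; μ^(3)=-5/2; μ^(4)=-8

((0, 0, 0, 1, 0); (0, 2, 0, 1, 1); (0, 2, 2, 0, 0); (2, 0, 0, 0, 0))


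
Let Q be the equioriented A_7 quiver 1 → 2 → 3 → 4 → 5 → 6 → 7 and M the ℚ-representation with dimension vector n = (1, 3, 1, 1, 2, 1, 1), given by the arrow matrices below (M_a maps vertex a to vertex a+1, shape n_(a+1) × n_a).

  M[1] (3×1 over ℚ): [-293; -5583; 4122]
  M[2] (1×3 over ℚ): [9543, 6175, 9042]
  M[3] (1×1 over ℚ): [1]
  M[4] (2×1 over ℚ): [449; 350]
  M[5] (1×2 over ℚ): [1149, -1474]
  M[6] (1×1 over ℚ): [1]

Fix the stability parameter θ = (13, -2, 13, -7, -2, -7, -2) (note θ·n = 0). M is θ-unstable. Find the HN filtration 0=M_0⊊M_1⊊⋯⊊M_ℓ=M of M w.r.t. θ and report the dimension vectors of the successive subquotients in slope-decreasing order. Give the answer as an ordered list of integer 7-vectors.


Via rank(M_{q-1}∘⋯∘M_p): M ≅ I[1,2], I[2,2], I[2,7], I[5,5].
μ_θ-semistable layers: μ^(1)=11/2; μ^(2)=-1; μ^(3)=-2

((1, 1, 0, 0, 0, 0, 0); (0, 0, 1, 1, 1, 1, 1); (0, 2, 0, 0, 1, 0, 0))


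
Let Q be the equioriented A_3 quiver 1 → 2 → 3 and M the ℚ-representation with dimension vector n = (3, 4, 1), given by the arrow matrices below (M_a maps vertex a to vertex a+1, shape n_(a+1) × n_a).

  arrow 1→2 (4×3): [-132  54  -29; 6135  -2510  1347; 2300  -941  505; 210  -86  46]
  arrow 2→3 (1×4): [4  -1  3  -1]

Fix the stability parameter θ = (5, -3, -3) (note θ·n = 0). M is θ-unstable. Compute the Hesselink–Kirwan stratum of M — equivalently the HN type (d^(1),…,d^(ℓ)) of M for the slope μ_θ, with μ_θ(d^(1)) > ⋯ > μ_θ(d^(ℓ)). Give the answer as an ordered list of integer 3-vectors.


Via rank(M_{q-1}∘⋯∘M_p): M ≅ I[1,2]^2, I[1,3], I[2,2].
μ_θ-semistable layers: μ^(1)=1; μ^(2)=-1/3; μ^(3)=-3

((2, 2, 0); (1, 1, 1); (0, 1, 0))


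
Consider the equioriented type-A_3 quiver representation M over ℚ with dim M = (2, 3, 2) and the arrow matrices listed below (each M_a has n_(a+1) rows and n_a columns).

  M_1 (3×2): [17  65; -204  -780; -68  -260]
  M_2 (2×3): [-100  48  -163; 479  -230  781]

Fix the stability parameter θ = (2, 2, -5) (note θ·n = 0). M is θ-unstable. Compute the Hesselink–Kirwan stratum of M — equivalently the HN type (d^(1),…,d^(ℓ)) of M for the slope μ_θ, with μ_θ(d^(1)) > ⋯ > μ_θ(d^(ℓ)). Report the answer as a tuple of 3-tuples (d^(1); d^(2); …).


Barcode: M ≅ I[1,1], I[1,3], I[2,2], I[2,3]. HN layers by μ_θ (3 steps, strictly decreasing):
  μ^(1)=2; μ^(2)=-1/3; μ^(3)=-3/2

((1, 1, 0); (1, 1, 1); (0, 1, 1))


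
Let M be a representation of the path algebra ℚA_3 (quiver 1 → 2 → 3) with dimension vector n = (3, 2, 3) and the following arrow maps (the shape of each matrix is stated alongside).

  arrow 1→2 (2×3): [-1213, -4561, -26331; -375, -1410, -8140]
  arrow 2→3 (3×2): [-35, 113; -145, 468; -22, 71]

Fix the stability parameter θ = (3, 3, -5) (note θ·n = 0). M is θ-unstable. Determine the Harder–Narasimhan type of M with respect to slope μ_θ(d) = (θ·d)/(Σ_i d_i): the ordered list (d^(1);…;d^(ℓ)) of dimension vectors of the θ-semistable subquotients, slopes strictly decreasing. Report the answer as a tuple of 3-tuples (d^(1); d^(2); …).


Via rank(M_{q-1}∘⋯∘M_p): M ≅ I[1,1], I[1,3]^2, I[3,3].
μ_θ-semistable layers: μ^(1)=3; μ^(2)=1/3; μ^(3)=-5

((1, 0, 0); (2, 2, 2); (0, 0, 1))


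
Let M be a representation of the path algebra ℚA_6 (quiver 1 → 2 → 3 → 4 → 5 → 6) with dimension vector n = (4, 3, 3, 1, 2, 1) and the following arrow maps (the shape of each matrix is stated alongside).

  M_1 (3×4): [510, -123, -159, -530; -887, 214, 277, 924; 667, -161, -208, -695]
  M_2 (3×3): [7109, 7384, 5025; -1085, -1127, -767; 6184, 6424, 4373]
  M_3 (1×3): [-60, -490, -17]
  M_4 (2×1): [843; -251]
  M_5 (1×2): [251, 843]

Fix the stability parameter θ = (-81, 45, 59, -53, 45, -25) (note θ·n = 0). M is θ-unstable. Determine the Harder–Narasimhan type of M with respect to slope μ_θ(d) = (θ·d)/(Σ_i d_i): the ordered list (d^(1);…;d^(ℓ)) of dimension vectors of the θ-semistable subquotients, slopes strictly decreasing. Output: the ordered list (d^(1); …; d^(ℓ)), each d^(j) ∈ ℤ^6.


Barcode: M ≅ I[1,1], I[1,3]^2, I[1,5], I[5,6]. HN layers by μ_θ (5 steps, strictly decreasing):
  μ^(1)=59; μ^(2)=45; μ^(3)=17; μ^(4)=10; μ^(5)=-81

((0, 0, 2, 0, 0, 0); (0, 2, 0, 0, 1, 0); (0, 1, 1, 1, 0, 0); (0, 0, 0, 0, 1, 1); (4, 0, 0, 0, 0, 0))


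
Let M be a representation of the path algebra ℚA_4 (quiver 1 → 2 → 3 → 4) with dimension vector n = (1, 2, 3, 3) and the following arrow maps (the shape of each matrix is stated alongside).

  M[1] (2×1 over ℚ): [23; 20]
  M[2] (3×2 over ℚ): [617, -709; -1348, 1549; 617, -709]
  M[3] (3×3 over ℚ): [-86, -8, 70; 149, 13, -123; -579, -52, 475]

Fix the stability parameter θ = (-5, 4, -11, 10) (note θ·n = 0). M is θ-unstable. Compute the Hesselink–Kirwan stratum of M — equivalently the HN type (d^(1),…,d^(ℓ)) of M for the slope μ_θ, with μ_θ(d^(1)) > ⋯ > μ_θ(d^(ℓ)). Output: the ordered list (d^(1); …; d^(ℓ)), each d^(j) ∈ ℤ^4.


Interval decomposition of M: I[1,4], I[2,3], I[3,4], I[4,4].
HN type (ℓ=4): μ^(1)=10; μ^(2)=-7/2; μ^(3)=-5; μ^(4)=-11

((0, 0, 0, 3); (0, 2, 2, 0); (1, 0, 0, 0); (0, 0, 1, 0))


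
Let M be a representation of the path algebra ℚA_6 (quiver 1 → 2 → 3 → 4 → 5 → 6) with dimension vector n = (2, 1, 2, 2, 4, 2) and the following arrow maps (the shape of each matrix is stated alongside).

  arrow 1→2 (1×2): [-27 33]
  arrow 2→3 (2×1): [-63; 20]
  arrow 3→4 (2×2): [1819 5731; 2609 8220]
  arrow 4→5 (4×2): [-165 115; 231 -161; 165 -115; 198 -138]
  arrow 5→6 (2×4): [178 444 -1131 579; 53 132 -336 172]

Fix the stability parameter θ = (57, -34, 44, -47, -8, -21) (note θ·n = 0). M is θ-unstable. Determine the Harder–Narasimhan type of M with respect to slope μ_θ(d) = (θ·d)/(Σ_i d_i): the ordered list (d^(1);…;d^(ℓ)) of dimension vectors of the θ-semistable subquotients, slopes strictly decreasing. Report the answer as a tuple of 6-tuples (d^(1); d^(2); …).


Interval decomposition of M: I[1,1], I[1,4], I[3,6], I[5,5]^2, I[5,6].
HN type (ℓ=4): μ^(1)=57; μ^(2)=5; μ^(3)=-8; μ^(4)=-29/2

((1, 0, 0, 0, 0, 0); (1, 1, 1, 1, 0, 0); (0, 0, 1, 1, 3, 1); (0, 0, 0, 0, 1, 1))


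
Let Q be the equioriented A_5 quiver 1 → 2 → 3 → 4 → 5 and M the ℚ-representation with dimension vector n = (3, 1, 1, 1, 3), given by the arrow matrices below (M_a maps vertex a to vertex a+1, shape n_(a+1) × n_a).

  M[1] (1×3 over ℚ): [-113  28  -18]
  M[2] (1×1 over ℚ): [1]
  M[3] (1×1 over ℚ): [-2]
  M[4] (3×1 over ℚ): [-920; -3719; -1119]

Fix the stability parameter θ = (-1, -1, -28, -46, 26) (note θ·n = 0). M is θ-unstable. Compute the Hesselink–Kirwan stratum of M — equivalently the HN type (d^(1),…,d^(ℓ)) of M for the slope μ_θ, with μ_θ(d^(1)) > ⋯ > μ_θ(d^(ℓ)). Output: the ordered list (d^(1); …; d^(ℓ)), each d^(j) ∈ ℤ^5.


Via rank(M_{q-1}∘⋯∘M_p): M ≅ I[1,1]^2, I[1,5], I[5,5]^2.
μ_θ-semistable layers: μ^(1)=26; μ^(2)=-1; μ^(3)=-19

((0, 0, 0, 0, 3); (2, 0, 0, 0, 0); (1, 1, 1, 1, 0))


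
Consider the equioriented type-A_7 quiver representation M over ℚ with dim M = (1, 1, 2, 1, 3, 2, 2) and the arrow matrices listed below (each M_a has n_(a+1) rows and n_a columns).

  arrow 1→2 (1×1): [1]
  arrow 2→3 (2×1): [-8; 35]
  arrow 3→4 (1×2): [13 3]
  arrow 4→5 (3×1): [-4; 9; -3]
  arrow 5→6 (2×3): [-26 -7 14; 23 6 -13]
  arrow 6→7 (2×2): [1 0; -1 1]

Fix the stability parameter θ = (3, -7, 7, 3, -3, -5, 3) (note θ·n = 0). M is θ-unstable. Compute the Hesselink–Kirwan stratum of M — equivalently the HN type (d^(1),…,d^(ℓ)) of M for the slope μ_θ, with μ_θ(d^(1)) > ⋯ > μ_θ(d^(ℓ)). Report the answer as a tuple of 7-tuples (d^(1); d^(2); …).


Barcode: M ≅ I[1,7], I[3,3], I[5,5], I[5,7]. HN layers by μ_θ (6 steps, strictly decreasing):
  μ^(1)=7; μ^(2)=3; μ^(3)=1/2; μ^(4)=-2; μ^(5)=-3; μ^(6)=-4

((0, 0, 1, 0, 0, 0, 0); (0, 0, 0, 0, 0, 0, 2); (0, 0, 1, 1, 1, 1, 0); (1, 1, 0, 0, 0, 0, 0); (0, 0, 0, 0, 1, 0, 0); (0, 0, 0, 0, 1, 1, 0))


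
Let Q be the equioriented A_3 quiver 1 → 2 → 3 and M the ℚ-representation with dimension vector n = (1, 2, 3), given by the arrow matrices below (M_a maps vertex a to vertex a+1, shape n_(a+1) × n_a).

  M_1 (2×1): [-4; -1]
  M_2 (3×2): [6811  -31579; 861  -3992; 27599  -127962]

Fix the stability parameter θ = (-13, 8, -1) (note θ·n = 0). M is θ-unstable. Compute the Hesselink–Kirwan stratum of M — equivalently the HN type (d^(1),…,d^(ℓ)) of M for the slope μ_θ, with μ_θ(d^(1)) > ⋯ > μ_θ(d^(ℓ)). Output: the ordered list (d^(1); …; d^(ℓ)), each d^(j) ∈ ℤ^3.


Via rank(M_{q-1}∘⋯∘M_p): M ≅ I[1,3], I[2,3], I[3,3].
μ_θ-semistable layers: μ^(1)=7/2; μ^(2)=-1; μ^(3)=-13

((0, 2, 2); (0, 0, 1); (1, 0, 0))


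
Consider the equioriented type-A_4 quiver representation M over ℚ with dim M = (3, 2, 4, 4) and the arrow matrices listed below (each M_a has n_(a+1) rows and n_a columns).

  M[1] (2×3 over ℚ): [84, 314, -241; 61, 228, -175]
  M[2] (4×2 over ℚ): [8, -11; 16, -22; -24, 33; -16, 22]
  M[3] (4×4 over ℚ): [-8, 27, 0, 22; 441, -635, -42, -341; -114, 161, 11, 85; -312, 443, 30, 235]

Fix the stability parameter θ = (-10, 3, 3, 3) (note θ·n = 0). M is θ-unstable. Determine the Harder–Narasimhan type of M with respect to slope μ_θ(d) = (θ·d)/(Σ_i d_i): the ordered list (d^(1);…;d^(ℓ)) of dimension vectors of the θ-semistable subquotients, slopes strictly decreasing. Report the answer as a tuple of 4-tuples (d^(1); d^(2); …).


Interval decomposition of M: I[1,1], I[1,2], I[1,4], I[3,4]^3.
HN type (ℓ=2): μ^(1)=3; μ^(2)=-10

((0, 2, 4, 4); (3, 0, 0, 0))


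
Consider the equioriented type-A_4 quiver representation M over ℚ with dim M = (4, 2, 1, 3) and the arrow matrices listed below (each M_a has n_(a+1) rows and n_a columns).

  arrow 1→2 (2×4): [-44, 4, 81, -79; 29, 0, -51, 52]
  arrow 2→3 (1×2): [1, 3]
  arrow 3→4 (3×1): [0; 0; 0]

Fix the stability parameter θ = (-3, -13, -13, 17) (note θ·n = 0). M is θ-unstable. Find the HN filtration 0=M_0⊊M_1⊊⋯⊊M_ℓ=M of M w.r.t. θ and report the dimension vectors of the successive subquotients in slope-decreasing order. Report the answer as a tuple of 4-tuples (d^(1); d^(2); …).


Via rank(M_{q-1}∘⋯∘M_p): M ≅ I[1,1]^2, I[1,2], I[1,3], I[4,4]^3.
μ_θ-semistable layers: μ^(1)=17; μ^(2)=-3; μ^(3)=-8; μ^(4)=-29/3

((0, 0, 0, 3); (2, 0, 0, 0); (1, 1, 0, 0); (1, 1, 1, 0))


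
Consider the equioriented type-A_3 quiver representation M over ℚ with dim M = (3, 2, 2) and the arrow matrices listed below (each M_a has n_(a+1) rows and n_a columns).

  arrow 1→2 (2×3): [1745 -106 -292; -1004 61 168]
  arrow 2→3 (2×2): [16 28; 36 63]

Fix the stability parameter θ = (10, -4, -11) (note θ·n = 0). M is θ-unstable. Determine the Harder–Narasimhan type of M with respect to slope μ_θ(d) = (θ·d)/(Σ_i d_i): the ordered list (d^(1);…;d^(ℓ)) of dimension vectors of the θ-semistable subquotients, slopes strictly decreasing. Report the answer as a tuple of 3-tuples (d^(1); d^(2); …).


Interval decomposition of M: I[1,1], I[1,2], I[1,3], I[3,3].
HN type (ℓ=4): μ^(1)=10; μ^(2)=3; μ^(3)=-5/3; μ^(4)=-11

((1, 0, 0); (1, 1, 0); (1, 1, 1); (0, 0, 1))


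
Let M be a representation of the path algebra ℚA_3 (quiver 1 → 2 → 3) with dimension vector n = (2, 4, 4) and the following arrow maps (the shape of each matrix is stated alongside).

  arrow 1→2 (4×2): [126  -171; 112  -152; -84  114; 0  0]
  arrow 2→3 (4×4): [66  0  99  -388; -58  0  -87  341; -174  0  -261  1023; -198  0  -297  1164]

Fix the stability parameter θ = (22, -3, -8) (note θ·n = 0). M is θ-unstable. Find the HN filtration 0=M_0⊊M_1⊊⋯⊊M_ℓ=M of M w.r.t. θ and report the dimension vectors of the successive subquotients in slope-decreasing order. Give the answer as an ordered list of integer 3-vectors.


Interval decomposition of M: I[1,1], I[1,2], I[2,2], I[2,3]^2, I[3,3]^2.
HN type (ℓ=5): μ^(1)=22; μ^(2)=19/2; μ^(3)=-3; μ^(4)=-11/2; μ^(5)=-8

((1, 0, 0); (1, 1, 0); (0, 1, 0); (0, 2, 2); (0, 0, 2))


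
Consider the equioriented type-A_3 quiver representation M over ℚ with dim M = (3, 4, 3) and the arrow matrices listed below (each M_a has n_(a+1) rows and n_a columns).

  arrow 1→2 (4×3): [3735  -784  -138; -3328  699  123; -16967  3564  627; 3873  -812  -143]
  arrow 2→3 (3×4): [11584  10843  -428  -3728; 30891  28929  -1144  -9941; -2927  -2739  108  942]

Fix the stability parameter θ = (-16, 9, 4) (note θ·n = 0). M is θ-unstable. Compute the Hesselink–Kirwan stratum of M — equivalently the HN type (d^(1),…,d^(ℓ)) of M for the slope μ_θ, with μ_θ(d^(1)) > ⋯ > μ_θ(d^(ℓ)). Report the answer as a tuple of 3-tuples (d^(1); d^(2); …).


Interval decomposition of M: I[1,3]^3, I[2,2].
HN type (ℓ=3): μ^(1)=9; μ^(2)=13/2; μ^(3)=-16

((0, 1, 0); (0, 3, 3); (3, 0, 0))


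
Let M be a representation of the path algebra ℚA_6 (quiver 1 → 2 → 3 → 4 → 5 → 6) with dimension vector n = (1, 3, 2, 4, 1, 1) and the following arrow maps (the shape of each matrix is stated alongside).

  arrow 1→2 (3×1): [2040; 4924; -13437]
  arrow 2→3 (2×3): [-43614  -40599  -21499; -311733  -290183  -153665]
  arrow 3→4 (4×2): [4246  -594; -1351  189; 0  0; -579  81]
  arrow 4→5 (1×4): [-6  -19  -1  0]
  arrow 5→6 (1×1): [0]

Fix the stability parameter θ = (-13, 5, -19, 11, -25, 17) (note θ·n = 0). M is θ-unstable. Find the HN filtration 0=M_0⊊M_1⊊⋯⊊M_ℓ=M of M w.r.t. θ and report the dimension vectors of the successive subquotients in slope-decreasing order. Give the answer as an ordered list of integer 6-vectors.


Via rank(M_{q-1}∘⋯∘M_p): M ≅ I[1,3], I[2,2], I[2,5], I[4,4]^3, I[6,6].
μ_θ-semistable layers: μ^(1)=17; μ^(2)=11; μ^(3)=5; μ^(4)=-7; μ^(5)=-13

((0, 0, 0, 0, 0, 1); (0, 0, 0, 3, 0, 0); (0, 1, 0, 0, 0, 0); (0, 2, 2, 1, 1, 0); (1, 0, 0, 0, 0, 0))


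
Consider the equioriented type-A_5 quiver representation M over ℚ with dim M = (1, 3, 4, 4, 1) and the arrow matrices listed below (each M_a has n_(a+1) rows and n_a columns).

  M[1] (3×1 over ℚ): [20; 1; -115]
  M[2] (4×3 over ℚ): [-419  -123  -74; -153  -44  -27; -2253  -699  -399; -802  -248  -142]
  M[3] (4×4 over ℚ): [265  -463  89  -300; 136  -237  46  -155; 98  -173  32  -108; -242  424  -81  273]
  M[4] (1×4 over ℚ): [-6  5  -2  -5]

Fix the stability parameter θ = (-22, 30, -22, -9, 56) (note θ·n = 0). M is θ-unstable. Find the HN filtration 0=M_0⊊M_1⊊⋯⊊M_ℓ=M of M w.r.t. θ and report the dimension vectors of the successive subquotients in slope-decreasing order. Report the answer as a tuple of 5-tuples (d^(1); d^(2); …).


Via rank(M_{q-1}∘⋯∘M_p): M ≅ I[1,5], I[2,4]^2, I[3,4].
μ_θ-semistable layers: μ^(1)=56; μ^(2)=-1/3; μ^(3)=-9; μ^(4)=-22

((0, 0, 0, 0, 1); (0, 3, 3, 3, 0); (0, 0, 0, 1, 0); (1, 0, 1, 0, 0))


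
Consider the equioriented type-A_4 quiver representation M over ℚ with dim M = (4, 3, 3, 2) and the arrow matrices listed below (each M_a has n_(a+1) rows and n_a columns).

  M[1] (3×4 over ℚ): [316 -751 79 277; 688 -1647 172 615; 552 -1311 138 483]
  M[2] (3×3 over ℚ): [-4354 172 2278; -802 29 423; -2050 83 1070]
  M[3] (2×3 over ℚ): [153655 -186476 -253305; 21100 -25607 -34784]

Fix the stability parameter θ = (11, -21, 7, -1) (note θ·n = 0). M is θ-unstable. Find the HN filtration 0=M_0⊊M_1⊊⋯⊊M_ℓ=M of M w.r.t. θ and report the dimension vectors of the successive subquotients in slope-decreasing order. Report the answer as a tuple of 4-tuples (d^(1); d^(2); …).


Barcode: M ≅ I[1,1]^2, I[1,4]^2, I[2,3]. HN layers by μ_θ (5 steps, strictly decreasing):
  μ^(1)=11; μ^(2)=7; μ^(3)=3; μ^(4)=-5; μ^(5)=-21

((2, 0, 0, 0); (0, 0, 1, 0); (0, 0, 2, 2); (2, 2, 0, 0); (0, 1, 0, 0))


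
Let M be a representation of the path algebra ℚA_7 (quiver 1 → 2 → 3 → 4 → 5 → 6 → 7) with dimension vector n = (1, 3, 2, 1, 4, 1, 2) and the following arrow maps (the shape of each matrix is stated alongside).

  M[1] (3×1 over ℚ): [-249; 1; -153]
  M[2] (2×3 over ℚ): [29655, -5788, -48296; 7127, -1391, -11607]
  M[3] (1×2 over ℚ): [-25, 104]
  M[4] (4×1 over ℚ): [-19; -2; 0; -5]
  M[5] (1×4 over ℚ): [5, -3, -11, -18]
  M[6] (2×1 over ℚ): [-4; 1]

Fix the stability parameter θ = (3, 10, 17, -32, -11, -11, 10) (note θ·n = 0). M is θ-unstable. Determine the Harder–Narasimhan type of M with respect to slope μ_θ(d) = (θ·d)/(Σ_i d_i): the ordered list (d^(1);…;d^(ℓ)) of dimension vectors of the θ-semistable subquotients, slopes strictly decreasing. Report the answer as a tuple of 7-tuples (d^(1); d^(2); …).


Interval decomposition of M: I[1,7], I[2,2], I[2,3], I[5,5]^3, I[7,7].
HN type (ℓ=4): μ^(1)=17; μ^(2)=10; μ^(3)=-4; μ^(4)=-11

((0, 0, 1, 0, 0, 0, 0); (0, 2, 0, 0, 0, 0, 2); (1, 1, 1, 1, 1, 1, 0); (0, 0, 0, 0, 3, 0, 0))


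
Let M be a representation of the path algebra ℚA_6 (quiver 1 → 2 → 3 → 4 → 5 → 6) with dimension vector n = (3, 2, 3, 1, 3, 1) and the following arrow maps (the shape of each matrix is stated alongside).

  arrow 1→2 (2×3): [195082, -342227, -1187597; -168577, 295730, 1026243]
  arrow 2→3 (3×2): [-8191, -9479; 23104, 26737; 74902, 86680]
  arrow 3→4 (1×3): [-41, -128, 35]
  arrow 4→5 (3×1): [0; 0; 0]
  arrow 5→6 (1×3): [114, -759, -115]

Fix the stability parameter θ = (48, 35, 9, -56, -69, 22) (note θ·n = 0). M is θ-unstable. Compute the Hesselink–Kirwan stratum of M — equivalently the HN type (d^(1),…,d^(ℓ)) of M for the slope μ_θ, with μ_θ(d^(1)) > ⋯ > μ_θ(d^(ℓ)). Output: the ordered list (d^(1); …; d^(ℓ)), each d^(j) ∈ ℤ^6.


Interval decomposition of M: I[1,1], I[1,3], I[1,4], I[3,3], I[5,5]^2, I[5,6].
HN type (ℓ=5): μ^(1)=48; μ^(2)=92/3; μ^(3)=22; μ^(4)=9; μ^(5)=-69

((1, 0, 0, 0, 0, 0); (1, 1, 1, 0, 0, 0); (0, 0, 0, 0, 0, 1); (1, 1, 2, 1, 0, 0); (0, 0, 0, 0, 3, 0))


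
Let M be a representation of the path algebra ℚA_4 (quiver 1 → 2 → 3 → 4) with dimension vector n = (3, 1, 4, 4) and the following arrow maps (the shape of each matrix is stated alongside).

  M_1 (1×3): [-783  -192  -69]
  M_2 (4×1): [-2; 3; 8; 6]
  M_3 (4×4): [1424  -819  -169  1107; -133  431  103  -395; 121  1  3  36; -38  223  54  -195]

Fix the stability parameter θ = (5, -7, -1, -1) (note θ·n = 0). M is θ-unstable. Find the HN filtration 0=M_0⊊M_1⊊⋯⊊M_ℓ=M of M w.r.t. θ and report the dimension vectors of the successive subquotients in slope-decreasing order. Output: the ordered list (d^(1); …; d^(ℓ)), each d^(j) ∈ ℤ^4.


Via rank(M_{q-1}∘⋯∘M_p): M ≅ I[1,1]^2, I[1,4], I[3,4]^3.
μ_θ-semistable layers: μ^(1)=5; μ^(2)=-1

((2, 0, 0, 0); (1, 1, 4, 4))


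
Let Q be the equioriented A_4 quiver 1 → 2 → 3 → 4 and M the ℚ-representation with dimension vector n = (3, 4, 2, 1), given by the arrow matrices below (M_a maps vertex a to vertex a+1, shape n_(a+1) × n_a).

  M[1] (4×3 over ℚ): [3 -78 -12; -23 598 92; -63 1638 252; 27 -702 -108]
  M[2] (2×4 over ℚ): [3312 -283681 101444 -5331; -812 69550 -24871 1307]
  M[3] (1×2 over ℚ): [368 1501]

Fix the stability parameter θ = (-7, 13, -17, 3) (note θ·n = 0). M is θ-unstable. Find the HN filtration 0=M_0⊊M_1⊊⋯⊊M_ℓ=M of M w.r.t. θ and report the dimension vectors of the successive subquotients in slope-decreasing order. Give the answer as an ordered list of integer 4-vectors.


Interval decomposition of M: I[1,1]^2, I[1,4], I[2,2]^2, I[2,3].
HN type (ℓ=4): μ^(1)=13; μ^(2)=3; μ^(3)=-2; μ^(4)=-7

((0, 2, 0, 0); (0, 0, 0, 1); (0, 2, 2, 0); (3, 0, 0, 0))


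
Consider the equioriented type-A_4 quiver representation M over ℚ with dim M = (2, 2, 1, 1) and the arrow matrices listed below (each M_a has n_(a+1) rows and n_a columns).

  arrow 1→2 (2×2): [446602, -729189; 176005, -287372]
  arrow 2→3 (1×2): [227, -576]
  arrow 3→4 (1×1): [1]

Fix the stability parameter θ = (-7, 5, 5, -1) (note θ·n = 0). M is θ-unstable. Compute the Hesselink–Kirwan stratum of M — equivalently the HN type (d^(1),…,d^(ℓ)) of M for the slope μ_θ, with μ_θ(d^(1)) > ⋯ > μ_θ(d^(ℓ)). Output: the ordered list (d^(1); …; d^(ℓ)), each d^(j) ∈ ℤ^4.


Barcode: M ≅ I[1,2], I[1,4]. HN layers by μ_θ (3 steps, strictly decreasing):
  μ^(1)=5; μ^(2)=3; μ^(3)=-7

((0, 1, 0, 0); (0, 1, 1, 1); (2, 0, 0, 0))


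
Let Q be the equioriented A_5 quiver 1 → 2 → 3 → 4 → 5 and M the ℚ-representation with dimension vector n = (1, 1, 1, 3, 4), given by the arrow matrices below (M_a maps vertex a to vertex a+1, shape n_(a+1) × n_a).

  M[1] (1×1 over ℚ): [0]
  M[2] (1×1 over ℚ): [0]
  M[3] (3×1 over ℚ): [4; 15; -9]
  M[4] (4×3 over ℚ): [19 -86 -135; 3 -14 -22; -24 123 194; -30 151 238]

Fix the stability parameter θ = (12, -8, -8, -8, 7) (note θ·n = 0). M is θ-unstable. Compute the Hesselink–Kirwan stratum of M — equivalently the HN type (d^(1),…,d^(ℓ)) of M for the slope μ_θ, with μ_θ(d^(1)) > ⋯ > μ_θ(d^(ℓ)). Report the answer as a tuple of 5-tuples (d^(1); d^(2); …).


Via rank(M_{q-1}∘⋯∘M_p): M ≅ I[1,1], I[2,2], I[3,5], I[4,5]^2, I[5,5].
μ_θ-semistable layers: μ^(1)=12; μ^(2)=7; μ^(3)=-8

((1, 0, 0, 0, 0); (0, 0, 0, 0, 4); (0, 1, 1, 3, 0))


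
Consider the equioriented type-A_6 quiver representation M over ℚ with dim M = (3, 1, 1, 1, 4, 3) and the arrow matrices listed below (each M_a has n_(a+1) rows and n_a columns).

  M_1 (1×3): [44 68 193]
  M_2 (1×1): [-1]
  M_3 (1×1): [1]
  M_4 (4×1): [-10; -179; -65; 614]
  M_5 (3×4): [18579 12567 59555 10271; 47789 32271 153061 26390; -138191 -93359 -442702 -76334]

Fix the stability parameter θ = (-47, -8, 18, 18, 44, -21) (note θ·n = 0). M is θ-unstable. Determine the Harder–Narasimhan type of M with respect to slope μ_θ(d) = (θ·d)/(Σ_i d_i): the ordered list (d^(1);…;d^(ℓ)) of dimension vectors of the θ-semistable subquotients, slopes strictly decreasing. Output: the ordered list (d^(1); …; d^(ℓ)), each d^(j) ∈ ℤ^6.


Via rank(M_{q-1}∘⋯∘M_p): M ≅ I[1,1]^2, I[1,6], I[5,5], I[5,6]^2.
μ_θ-semistable layers: μ^(1)=44; μ^(2)=59/4; μ^(3)=23/2; μ^(4)=-8; μ^(5)=-47

((0, 0, 0, 0, 1, 0); (0, 0, 1, 1, 1, 1); (0, 0, 0, 0, 2, 2); (0, 1, 0, 0, 0, 0); (3, 0, 0, 0, 0, 0))


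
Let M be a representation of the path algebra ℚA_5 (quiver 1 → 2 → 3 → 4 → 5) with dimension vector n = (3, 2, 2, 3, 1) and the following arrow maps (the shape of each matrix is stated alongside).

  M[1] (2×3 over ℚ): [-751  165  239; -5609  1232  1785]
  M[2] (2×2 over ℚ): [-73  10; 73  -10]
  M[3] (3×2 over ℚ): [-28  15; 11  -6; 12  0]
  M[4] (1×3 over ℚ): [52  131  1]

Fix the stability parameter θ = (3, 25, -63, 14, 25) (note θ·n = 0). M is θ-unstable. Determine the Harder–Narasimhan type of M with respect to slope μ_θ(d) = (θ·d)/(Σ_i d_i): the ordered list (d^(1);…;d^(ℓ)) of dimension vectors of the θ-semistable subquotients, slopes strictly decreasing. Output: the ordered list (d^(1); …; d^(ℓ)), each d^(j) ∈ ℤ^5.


Interval decomposition of M: I[1,1], I[1,2], I[1,5], I[3,4], I[4,4].
HN type (ℓ=5): μ^(1)=25; μ^(2)=14; μ^(3)=3; μ^(4)=-35/3; μ^(5)=-63

((0, 1, 0, 0, 1); (0, 0, 0, 3, 0); (2, 0, 0, 0, 0); (1, 1, 1, 0, 0); (0, 0, 1, 0, 0))


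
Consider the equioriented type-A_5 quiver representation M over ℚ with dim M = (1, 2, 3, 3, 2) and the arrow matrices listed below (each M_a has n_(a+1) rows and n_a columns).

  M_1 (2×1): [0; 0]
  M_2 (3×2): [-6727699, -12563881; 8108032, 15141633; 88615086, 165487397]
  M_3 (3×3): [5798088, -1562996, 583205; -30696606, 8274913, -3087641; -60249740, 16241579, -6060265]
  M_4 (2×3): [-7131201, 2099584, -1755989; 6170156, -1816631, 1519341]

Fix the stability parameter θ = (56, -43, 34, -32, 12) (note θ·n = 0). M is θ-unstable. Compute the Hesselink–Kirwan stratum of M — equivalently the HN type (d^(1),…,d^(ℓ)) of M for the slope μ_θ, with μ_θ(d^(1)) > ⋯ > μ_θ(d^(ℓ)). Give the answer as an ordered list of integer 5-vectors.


Barcode: M ≅ I[1,1], I[2,5]^2, I[3,4]. HN layers by μ_θ (4 steps, strictly decreasing):
  μ^(1)=56; μ^(2)=12; μ^(3)=1; μ^(4)=-43

((1, 0, 0, 0, 0); (0, 0, 0, 0, 2); (0, 0, 3, 3, 0); (0, 2, 0, 0, 0))


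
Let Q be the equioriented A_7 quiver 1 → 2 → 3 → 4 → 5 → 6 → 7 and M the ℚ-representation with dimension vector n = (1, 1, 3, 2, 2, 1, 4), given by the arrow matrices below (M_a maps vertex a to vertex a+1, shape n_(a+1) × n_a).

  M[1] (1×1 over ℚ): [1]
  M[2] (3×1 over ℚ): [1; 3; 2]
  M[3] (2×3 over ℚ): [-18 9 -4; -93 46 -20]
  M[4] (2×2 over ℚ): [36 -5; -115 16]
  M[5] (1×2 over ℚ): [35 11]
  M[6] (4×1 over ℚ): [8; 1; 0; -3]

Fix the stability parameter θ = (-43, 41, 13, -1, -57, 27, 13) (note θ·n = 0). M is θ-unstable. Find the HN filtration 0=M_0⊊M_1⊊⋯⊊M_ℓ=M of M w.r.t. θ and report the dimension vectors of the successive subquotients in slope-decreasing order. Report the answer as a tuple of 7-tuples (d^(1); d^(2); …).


Via rank(M_{q-1}∘⋯∘M_p): M ≅ I[1,5], I[3,3], I[3,7], I[7,7]^3.
μ_θ-semistable layers: μ^(1)=20; μ^(2)=13; μ^(3)=-1; μ^(4)=-15; μ^(5)=-43

((0, 0, 0, 0, 0, 1, 1); (0, 0, 1, 0, 0, 0, 3); (0, 1, 1, 1, 1, 0, 0); (0, 0, 1, 1, 1, 0, 0); (1, 0, 0, 0, 0, 0, 0))


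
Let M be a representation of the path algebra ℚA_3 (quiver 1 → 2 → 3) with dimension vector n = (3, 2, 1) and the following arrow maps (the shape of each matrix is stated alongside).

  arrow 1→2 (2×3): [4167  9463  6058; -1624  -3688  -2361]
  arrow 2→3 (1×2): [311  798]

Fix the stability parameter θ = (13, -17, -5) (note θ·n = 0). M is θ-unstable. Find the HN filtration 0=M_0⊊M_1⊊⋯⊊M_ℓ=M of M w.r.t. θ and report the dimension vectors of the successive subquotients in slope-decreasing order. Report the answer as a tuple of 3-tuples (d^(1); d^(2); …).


Via rank(M_{q-1}∘⋯∘M_p): M ≅ I[1,1], I[1,2], I[1,3].
μ_θ-semistable layers: μ^(1)=13; μ^(2)=-2; μ^(3)=-3

((1, 0, 0); (1, 1, 0); (1, 1, 1))


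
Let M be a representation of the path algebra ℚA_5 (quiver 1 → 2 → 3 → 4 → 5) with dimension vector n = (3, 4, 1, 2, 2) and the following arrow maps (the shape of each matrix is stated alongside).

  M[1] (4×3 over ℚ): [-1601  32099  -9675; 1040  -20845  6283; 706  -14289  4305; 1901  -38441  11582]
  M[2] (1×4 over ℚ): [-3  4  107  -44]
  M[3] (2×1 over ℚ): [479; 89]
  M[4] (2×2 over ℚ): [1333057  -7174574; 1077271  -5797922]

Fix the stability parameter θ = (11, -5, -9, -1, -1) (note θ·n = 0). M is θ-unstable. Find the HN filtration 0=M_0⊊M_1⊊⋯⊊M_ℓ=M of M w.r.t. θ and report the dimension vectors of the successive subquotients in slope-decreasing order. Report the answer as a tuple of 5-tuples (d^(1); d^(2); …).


Interval decomposition of M: I[1,2]^2, I[1,5], I[2,2], I[4,4], I[5,5].
HN type (ℓ=3): μ^(1)=3; μ^(2)=-1; μ^(3)=-5

((2, 2, 0, 0, 0); (1, 1, 1, 2, 2); (0, 1, 0, 0, 0))


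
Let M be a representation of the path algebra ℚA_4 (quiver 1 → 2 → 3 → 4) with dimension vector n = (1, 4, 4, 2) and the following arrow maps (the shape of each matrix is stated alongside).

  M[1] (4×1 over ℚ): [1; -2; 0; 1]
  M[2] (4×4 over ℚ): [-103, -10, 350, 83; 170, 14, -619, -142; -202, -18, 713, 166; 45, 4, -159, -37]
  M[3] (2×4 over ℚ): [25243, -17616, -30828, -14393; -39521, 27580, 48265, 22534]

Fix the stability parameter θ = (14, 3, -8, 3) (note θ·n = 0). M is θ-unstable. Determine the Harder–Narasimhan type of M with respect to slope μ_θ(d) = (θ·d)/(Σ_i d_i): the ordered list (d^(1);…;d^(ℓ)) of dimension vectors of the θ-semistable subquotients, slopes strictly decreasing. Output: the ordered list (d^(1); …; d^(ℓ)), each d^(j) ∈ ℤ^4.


Interval decomposition of M: I[1,2], I[2,2], I[2,4]^2, I[3,3]^2.
HN type (ℓ=4): μ^(1)=17/2; μ^(2)=3; μ^(3)=-5/2; μ^(4)=-8

((1, 1, 0, 0); (0, 1, 0, 2); (0, 2, 2, 0); (0, 0, 2, 0))


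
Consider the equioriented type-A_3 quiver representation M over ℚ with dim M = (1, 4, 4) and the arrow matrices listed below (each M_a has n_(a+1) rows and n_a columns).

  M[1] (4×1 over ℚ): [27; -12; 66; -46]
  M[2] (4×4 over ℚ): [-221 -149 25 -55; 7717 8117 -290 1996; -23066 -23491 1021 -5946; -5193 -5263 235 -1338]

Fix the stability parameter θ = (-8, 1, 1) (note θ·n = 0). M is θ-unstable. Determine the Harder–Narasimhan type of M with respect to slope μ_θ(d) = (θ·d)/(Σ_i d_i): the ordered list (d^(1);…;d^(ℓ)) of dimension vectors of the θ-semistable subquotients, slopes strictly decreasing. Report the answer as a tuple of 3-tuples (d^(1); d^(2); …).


Interval decomposition of M: I[1,3], I[2,3]^3.
HN type (ℓ=2): μ^(1)=1; μ^(2)=-8

((0, 4, 4); (1, 0, 0))


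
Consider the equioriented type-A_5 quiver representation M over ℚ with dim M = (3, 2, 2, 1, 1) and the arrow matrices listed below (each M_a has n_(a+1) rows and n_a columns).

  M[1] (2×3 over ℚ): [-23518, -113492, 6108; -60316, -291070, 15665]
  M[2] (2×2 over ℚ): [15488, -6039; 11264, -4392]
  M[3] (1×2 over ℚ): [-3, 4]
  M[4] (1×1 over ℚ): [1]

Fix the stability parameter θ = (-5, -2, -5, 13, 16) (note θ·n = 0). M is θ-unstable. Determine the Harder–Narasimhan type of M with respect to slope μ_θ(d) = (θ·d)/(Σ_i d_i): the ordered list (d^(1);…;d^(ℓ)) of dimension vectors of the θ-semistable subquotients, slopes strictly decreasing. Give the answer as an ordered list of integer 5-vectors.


Interval decomposition of M: I[1,1], I[1,2], I[1,5], I[3,3].
HN type (ℓ=5): μ^(1)=16; μ^(2)=13; μ^(3)=-2; μ^(4)=-7/2; μ^(5)=-5

((0, 0, 0, 0, 1); (0, 0, 0, 1, 0); (0, 1, 0, 0, 0); (0, 1, 1, 0, 0); (3, 0, 1, 0, 0))


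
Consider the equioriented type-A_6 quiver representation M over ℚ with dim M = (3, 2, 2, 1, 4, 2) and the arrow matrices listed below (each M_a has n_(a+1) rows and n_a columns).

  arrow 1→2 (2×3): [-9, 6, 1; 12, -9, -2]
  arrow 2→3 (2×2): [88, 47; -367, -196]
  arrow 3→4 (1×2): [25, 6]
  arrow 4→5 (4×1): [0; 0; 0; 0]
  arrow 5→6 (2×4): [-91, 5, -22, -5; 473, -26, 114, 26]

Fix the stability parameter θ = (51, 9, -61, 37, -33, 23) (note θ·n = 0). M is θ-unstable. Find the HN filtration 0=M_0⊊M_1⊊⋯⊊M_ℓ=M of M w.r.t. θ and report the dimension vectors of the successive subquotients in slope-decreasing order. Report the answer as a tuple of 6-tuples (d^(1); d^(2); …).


Interval decomposition of M: I[1,1], I[1,3], I[1,4], I[5,5]^2, I[5,6]^2.
HN type (ℓ=5): μ^(1)=51; μ^(2)=37; μ^(3)=23; μ^(4)=-1/3; μ^(5)=-33

((1, 0, 0, 0, 0, 0); (0, 0, 0, 1, 0, 0); (0, 0, 0, 0, 0, 2); (2, 2, 2, 0, 0, 0); (0, 0, 0, 0, 4, 0))


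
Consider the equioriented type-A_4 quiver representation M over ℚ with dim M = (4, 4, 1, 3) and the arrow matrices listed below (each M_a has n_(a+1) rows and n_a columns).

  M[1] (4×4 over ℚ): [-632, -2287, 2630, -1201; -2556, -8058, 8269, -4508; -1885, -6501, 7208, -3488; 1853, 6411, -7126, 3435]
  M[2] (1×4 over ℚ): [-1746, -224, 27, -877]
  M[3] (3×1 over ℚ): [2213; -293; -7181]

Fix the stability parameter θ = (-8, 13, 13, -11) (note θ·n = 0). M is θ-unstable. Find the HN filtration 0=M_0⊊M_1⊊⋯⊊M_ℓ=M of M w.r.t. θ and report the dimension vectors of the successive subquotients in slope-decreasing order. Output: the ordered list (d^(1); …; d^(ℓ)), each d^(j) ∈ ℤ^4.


Interval decomposition of M: I[1,2]^3, I[1,4], I[4,4]^2.
HN type (ℓ=4): μ^(1)=13; μ^(2)=5; μ^(3)=-8; μ^(4)=-11

((0, 3, 0, 0); (0, 1, 1, 1); (4, 0, 0, 0); (0, 0, 0, 2))


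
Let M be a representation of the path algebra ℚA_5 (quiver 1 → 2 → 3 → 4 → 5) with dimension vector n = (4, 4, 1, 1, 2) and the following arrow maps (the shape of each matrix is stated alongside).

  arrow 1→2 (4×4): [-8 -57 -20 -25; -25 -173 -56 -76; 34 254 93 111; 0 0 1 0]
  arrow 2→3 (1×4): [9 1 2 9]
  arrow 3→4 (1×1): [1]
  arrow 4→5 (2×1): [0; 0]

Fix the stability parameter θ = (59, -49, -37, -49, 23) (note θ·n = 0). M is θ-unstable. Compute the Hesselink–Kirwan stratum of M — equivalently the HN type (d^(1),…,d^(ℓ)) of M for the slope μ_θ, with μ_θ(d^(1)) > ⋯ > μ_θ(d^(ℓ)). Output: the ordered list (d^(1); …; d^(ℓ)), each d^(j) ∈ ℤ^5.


Barcode: M ≅ I[1,2]^3, I[1,4], I[5,5]^2. HN layers by μ_θ (3 steps, strictly decreasing):
  μ^(1)=23; μ^(2)=5; μ^(3)=-19

((0, 0, 0, 0, 2); (3, 3, 0, 0, 0); (1, 1, 1, 1, 0))


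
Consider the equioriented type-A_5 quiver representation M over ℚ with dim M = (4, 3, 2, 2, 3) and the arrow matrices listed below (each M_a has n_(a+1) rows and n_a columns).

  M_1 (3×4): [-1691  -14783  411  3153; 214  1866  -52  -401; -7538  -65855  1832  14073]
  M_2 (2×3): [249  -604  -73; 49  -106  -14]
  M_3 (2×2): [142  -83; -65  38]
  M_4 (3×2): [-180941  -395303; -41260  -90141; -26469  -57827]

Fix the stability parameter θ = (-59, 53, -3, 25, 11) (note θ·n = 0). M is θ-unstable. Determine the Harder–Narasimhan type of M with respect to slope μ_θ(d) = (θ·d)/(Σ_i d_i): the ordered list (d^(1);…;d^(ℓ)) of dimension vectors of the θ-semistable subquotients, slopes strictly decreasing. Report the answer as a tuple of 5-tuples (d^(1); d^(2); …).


Barcode: M ≅ I[1,1], I[1,2], I[1,5]^2, I[5,5]. HN layers by μ_θ (4 steps, strictly decreasing):
  μ^(1)=53; μ^(2)=43/2; μ^(3)=11; μ^(4)=-59

((0, 1, 0, 0, 0); (0, 2, 2, 2, 2); (0, 0, 0, 0, 1); (4, 0, 0, 0, 0))


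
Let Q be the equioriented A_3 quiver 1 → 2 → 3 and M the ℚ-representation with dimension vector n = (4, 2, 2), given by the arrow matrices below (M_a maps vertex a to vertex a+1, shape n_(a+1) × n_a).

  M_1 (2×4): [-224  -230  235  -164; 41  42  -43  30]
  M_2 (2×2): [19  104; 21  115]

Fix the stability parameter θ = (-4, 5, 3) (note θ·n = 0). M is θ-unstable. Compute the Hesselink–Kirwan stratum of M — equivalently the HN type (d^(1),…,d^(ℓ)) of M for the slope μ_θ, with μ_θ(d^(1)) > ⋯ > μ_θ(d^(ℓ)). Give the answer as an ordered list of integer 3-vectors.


Via rank(M_{q-1}∘⋯∘M_p): M ≅ I[1,1]^2, I[1,3]^2.
μ_θ-semistable layers: μ^(1)=4; μ^(2)=-4

((0, 2, 2); (4, 0, 0))


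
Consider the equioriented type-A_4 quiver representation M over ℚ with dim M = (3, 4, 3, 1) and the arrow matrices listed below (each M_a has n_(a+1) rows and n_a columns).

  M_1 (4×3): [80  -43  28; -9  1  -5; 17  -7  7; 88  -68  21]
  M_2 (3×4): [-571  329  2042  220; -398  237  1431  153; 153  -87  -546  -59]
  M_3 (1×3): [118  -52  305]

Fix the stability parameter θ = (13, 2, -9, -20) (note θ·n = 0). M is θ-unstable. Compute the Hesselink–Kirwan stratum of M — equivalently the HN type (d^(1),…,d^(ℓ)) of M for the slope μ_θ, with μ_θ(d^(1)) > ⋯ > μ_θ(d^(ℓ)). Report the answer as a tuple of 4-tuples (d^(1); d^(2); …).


Barcode: M ≅ I[1,3]^2, I[1,4], I[2,2]. HN layers by μ_θ (2 steps, strictly decreasing):
  μ^(1)=2; μ^(2)=-7/2

((2, 3, 2, 0); (1, 1, 1, 1))


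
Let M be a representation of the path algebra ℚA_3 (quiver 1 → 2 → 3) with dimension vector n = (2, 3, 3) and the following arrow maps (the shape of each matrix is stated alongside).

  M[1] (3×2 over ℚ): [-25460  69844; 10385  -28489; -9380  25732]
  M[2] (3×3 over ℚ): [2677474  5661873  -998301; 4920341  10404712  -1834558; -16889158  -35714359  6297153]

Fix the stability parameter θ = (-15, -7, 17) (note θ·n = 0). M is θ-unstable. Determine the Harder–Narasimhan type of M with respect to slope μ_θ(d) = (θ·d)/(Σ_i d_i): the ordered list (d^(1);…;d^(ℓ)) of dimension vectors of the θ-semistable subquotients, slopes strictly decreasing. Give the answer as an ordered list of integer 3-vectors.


Barcode: M ≅ I[1,1], I[1,3], I[2,3]^2. HN layers by μ_θ (3 steps, strictly decreasing):
  μ^(1)=17; μ^(2)=-7; μ^(3)=-15

((0, 0, 3); (0, 3, 0); (2, 0, 0))
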